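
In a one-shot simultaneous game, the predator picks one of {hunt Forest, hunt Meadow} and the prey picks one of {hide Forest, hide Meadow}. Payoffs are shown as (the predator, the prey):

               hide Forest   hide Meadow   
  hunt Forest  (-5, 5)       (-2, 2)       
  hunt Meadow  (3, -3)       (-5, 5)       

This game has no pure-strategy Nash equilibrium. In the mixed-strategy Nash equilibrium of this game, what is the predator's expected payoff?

The prey's mix must leave the predator indifferent between hunt Forest and hunt Meadow.
  the predator's payoff to hunt Forest: q·(-5) + (1−q)·(-2) = -3q - 2
  the predator's payoff to hunt Meadow: q·3 + (1−q)·(-5) = 8q - 5
  -3q - 2 = 8q - 5  ⇒  -11q = -3  ⇒  q = 3/11.
At equilibrium the predator is indifferent across rows, so the predator's payoff equals the payoff from hunt Forest: (3/11)·(-5) + (8/11)·(-2) = -31/11.

-31/11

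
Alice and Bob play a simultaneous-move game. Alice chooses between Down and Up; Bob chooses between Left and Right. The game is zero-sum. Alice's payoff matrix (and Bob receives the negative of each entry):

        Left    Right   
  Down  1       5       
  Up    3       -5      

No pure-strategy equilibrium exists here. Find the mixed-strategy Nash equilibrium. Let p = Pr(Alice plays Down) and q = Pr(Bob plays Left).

p = 2/3, q = 5/6

Set Bob's expected payoff from Left equal to that from Right:
  Bob's expected payoff from Left: p·(-1) + (1−p)·(-3) = 2p - 3
  Bob's expected payoff from Right: p·(-5) + (1−p)·5 = -10p + 5
  2p - 3 = -10p + 5  ⇒  12p = 8  ⇒  p = 2/3.
Set Alice's expected payoff from Down equal to that from Up:
  Alice's payoff to Down: q·1 + (1−q)·5 = -4q + 5
  Alice's payoff to Up: q·3 + (1−q)·(-5) = 8q - 5
  -4q + 5 = 8q - 5  ⇒  -12q = -10  ⇒  q = 5/6.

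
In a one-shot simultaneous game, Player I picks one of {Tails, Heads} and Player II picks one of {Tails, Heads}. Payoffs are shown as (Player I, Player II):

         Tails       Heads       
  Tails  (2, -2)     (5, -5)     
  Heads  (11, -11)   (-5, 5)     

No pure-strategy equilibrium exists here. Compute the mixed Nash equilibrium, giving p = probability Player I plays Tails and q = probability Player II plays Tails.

p = 16/19, q = 10/19

Set Player II's expected payoff from Tails equal to that from Heads:
  Player II's payoff to Tails: p·(-2) + (1−p)·(-11) = 9p - 11
  Player II's payoff to Heads: p·(-5) + (1−p)·5 = -10p + 5
  9p - 11 = -10p + 5  ⇒  19p = 16  ⇒  p = 16/19.
For Player I to be willing to mix, Player I must be indifferent between Tails and Heads, which pins down Player II's mix.
  Player I's payoff from Tails: q·2 + (1−q)·5 = -3q + 5
  Player I's payoff from Heads: q·11 + (1−q)·(-5) = 16q - 5
  -3q + 5 = 16q - 5  ⇒  -19q = -10  ⇒  q = 10/19.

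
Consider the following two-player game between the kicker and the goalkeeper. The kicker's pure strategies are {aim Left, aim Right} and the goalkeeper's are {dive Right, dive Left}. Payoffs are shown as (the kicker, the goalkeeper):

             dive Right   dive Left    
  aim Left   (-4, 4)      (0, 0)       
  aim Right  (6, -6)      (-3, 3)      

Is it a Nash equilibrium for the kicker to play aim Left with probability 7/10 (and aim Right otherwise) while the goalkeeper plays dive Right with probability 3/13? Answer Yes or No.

Given the kicker's mix p = 7/10, the goalkeeper's payoff from dive Right is 1 but from dive Left is 9/10. The goalkeeper strictly prefers dive Right, so the goalkeeper would not mix.
So the proposed profile is not a Nash equilibrium.

No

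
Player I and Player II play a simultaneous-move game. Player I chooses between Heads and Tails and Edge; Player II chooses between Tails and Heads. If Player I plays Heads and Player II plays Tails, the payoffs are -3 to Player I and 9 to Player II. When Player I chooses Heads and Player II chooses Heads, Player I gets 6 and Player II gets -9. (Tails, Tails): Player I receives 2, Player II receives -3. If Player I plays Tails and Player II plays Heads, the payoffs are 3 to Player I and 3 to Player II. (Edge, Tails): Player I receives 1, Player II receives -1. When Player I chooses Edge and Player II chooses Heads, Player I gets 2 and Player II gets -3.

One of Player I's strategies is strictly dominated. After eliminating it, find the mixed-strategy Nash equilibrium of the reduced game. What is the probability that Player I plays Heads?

p = 1/4

Player I's strategy Edge is strictly dominated by Tails: 2 > 1 and 3 > 2. Eliminate Edge.
In a mixed equilibrium Player II is indifferent between Tails and Heads; this condition fixes p.
  Player II's payoff to Tails: p·9 + (1−p)·(-3) = 12p - 3
  Player II's payoff to Heads: p·(-9) + (1−p)·3 = -12p + 3
  12p - 3 = -12p + 3  ⇒  24p = 6  ⇒  p = 1/4.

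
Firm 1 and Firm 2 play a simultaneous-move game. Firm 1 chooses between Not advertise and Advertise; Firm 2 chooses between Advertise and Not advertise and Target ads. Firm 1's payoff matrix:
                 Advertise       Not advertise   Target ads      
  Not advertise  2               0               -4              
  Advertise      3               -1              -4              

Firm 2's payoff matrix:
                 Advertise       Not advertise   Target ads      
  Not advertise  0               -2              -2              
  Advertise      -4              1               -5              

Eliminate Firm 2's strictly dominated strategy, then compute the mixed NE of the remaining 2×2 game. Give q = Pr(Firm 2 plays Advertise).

Firm 2's strategy Target ads is strictly dominated by Advertise: 0 > -2 and -4 > -5. Eliminate Target ads.
For Firm 1 to be willing to mix, Firm 1 must be indifferent between Not advertise and Advertise, which pins down Firm 2's mix.
  Firm 1's payoff from Not advertise: q·2 + (1−q)·0 = 2q
  Firm 1's payoff from Advertise: q·3 + (1−q)·(-1) = 4q - 1
  2q = 4q - 1  ⇒  -2q = -1  ⇒  q = 1/2.

q = 1/2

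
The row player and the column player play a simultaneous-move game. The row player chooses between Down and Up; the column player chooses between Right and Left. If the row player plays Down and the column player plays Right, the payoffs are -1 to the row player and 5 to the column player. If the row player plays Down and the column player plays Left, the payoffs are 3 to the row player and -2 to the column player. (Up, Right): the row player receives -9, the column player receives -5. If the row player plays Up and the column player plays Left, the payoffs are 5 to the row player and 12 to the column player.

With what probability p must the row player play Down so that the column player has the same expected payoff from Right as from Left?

Set the column player's expected payoff from Right equal to that from Left:
  the column player's expected payoff from Right: p·5 + (1−p)·(-5) = 10p - 5
  the column player's expected payoff from Left: p·(-2) + (1−p)·12 = -14p + 12
  10p - 5 = -14p + 12  ⇒  24p = 17  ⇒  p = 17/24.

p = 17/24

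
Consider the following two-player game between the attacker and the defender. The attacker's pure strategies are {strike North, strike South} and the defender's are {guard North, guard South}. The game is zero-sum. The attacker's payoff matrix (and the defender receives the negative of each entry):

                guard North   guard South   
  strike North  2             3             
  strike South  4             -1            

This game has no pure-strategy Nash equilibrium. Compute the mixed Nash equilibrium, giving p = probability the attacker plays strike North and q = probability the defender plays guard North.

For the defender to be willing to mix, the defender must be indifferent between guard North and guard South, which pins down the attacker's mix.
  the defender's expected payoff from guard North: p·(-2) + (1−p)·(-4) = 2p - 4
  the defender's expected payoff from guard South: p·(-3) + (1−p)·1 = -4p + 1
  2p - 4 = -4p + 1  ⇒  6p = 5  ⇒  p = 5/6.
The attacker's indifference between strike North and strike South determines the defender's mixing probability q:
  the attacker's payoff to strike North: q·2 + (1−q)·3 = -q + 3
  the attacker's payoff to strike South: q·4 + (1−q)·(-1) = 5q - 1
  -q + 3 = 5q - 1  ⇒  -6q = -4  ⇒  q = 2/3.

p = 5/6, q = 2/3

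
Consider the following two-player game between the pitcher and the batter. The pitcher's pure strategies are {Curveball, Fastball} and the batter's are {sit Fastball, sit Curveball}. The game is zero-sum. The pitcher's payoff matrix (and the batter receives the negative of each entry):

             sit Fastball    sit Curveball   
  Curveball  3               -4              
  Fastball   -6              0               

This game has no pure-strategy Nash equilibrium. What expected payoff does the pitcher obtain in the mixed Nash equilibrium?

Set the pitcher's expected payoff from Curveball equal to that from Fastball:
  the pitcher's payoff from Curveball: q·3 + (1−q)·(-4) = 7q - 4
  the pitcher's payoff from Fastball: q·(-6) + (1−q)·0 = -6q
  7q - 4 = -6q  ⇒  13q = 4  ⇒  q = 4/13.
At equilibrium the pitcher is indifferent across rows, so the pitcher's payoff equals the payoff from Curveball: (4/13)·3 + (9/13)·(-4) = -24/13.

-24/13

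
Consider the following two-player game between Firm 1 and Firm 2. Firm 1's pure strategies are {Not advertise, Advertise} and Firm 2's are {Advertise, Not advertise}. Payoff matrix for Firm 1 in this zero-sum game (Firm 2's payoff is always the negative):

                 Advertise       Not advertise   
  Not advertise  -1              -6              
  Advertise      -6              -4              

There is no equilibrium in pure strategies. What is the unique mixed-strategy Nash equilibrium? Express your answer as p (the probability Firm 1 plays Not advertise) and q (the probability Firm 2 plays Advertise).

p = 2/7, q = 2/7

Firm 1's mix must leave Firm 2 indifferent between Advertise and Not advertise.
  Firm 2's payoff from Advertise: p·1 + (1−p)·6 = -5p + 6
  Firm 2's payoff from Not advertise: p·6 + (1−p)·4 = 2p + 4
  -5p + 6 = 2p + 4  ⇒  -7p = -2  ⇒  p = 2/7.
Firm 2's mix must leave Firm 1 indifferent between Not advertise and Advertise.
  Firm 1's expected payoff from Not advertise: q·(-1) + (1−q)·(-6) = 5q - 6
  Firm 1's expected payoff from Advertise: q·(-6) + (1−q)·(-4) = -2q - 4
  5q - 6 = -2q - 4  ⇒  7q = 2  ⇒  q = 2/7.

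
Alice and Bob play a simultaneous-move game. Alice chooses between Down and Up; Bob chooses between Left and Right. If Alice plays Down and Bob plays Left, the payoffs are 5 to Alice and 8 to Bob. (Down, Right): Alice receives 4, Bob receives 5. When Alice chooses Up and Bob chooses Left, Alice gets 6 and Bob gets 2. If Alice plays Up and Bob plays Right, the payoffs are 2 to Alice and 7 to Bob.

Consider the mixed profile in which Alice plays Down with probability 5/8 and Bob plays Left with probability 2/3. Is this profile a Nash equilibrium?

Check Bob's indifference given Alice's mix p = 5/8:
  payoff from Left = 23/4; payoff from Right = 23/4 — equal.
Check Alice's indifference given Bob's mix q = 2/3:
  payoff from Down = 14/3; payoff from Up = 14/3 — equal.
Both players are indifferent, so neither can profitably deviate.

Yes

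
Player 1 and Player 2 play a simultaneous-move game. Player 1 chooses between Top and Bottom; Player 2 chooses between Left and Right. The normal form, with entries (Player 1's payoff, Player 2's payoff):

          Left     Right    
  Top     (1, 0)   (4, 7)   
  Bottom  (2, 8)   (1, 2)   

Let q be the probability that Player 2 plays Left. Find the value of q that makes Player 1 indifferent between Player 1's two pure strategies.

q = 3/4

Set Player 1's expected payoff from Top equal to that from Bottom:
  Player 1's payoff to Top: q·1 + (1−q)·4 = -3q + 4
  Player 1's payoff to Bottom: q·2 + (1−q)·1 = q + 1
  -3q + 4 = q + 1  ⇒  -4q = -3  ⇒  q = 3/4.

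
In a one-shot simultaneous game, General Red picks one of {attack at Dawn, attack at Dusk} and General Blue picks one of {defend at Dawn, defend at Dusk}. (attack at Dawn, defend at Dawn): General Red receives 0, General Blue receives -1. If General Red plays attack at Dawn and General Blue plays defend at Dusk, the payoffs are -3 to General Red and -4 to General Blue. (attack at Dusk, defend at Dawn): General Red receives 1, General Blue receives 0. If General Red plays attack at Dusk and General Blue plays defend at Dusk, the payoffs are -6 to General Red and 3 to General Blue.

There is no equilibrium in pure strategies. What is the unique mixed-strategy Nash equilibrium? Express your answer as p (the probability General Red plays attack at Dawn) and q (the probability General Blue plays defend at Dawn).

p = 1/2, q = 3/4

Set General Blue's expected payoff from defend at Dawn equal to that from defend at Dusk:
  General Blue's expected payoff from defend at Dawn: p·(-1) + (1−p)·0 = -p
  General Blue's expected payoff from defend at Dusk: p·(-4) + (1−p)·3 = -7p + 3
  -p = -7p + 3  ⇒  6p = 3  ⇒  p = 1/2.
General Blue's mix must leave General Red indifferent between attack at Dawn and attack at Dusk.
  General Red's payoff from attack at Dawn: q·0 + (1−q)·(-3) = 3q - 3
  General Red's payoff from attack at Dusk: q·1 + (1−q)·(-6) = 7q - 6
  3q - 3 = 7q - 6  ⇒  -4q = -3  ⇒  q = 3/4.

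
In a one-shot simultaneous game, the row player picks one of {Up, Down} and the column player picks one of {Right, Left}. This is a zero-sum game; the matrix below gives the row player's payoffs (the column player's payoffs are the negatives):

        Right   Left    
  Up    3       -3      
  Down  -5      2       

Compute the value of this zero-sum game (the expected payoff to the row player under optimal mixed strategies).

In a mixed equilibrium the row player is indifferent between Up and Down; this condition fixes q.
  the row player's payoff to Up: q·3 + (1−q)·(-3) = 6q - 3
  the row player's payoff to Down: q·(-5) + (1−q)·2 = -7q + 2
  6q - 3 = -7q + 2  ⇒  13q = 5  ⇒  q = 5/13.
The value is the row player's expected payoff against this mix (using Up): (5/13)·3 + (8/13)·(-3) = -9/13.

v = -9/13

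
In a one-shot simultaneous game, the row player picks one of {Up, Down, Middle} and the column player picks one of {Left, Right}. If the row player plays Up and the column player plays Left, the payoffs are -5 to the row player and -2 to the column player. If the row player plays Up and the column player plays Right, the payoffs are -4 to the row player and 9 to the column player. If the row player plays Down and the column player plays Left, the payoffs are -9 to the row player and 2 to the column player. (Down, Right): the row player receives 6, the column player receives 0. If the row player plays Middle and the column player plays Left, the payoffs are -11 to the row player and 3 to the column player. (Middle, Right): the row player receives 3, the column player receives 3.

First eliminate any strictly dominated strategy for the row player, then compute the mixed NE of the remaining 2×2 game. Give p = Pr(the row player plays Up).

p = 2/13

The row player's strategy Middle is strictly dominated by Down: -9 > -11 and 6 > 3. Eliminate Middle.
Set the column player's expected payoff from Left equal to that from Right:
  the column player's payoff from Left: p·(-2) + (1−p)·2 = -4p + 2
  the column player's payoff from Right: p·9 + (1−p)·0 = 9p
  -4p + 2 = 9p  ⇒  -13p = -2  ⇒  p = 2/13.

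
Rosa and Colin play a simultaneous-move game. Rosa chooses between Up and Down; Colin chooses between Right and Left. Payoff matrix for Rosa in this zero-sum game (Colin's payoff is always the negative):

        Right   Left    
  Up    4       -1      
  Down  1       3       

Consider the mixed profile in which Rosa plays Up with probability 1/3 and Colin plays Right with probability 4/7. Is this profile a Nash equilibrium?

No

Given Rosa's mix p = 1/3, Colin's payoff from Right is -2 but from Left is -5/3. Colin strictly prefers Left, so Colin would not mix.
So the proposed profile is not a Nash equilibrium.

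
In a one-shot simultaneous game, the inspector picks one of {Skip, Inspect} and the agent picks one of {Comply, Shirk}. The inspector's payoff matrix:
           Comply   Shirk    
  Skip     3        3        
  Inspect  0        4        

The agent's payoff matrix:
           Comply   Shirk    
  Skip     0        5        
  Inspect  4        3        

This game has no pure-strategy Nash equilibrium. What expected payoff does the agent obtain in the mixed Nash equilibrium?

In a mixed equilibrium the agent is indifferent between Comply and Shirk; this condition fixes p.
  the agent's payoff to Comply: p·0 + (1−p)·4 = -4p + 4
  the agent's payoff to Shirk: p·5 + (1−p)·3 = 2p + 3
  -4p + 4 = 2p + 3  ⇒  -6p = -1  ⇒  p = 1/6.
At equilibrium the agent is indifferent across columns, so the agent's payoff equals the payoff from Comply: (1/6)·0 + (5/6)·4 = 10/3.

10/3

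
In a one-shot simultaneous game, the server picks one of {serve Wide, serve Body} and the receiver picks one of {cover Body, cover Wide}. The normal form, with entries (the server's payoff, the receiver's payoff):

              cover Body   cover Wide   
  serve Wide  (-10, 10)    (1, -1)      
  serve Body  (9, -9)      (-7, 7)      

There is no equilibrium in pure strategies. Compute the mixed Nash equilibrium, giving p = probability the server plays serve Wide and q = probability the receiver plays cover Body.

p = 16/27, q = 8/27

In a mixed equilibrium the receiver is indifferent between cover Body and cover Wide; this condition fixes p.
  the receiver's payoff from cover Body: p·10 + (1−p)·(-9) = 19p - 9
  the receiver's payoff from cover Wide: p·(-1) + (1−p)·7 = -8p + 7
  19p - 9 = -8p + 7  ⇒  27p = 16  ⇒  p = 16/27.
The server's indifference between serve Wide and serve Body determines the receiver's mixing probability q:
  the server's payoff from serve Wide: q·(-10) + (1−q)·1 = -11q + 1
  the server's payoff from serve Body: q·9 + (1−q)·(-7) = 16q - 7
  -11q + 1 = 16q - 7  ⇒  -27q = -8  ⇒  q = 8/27.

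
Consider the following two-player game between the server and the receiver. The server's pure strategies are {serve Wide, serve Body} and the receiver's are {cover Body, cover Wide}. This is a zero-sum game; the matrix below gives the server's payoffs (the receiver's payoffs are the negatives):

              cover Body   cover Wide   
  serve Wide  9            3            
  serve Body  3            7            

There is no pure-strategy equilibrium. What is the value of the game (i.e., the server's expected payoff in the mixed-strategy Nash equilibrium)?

Set the server's expected payoff from serve Wide equal to that from serve Body:
  the server's expected payoff from serve Wide: q·9 + (1−q)·3 = 6q + 3
  the server's expected payoff from serve Body: q·3 + (1−q)·7 = -4q + 7
  6q + 3 = -4q + 7  ⇒  10q = 4  ⇒  q = 2/5.
The value is the server's expected payoff against this mix (using serve Wide): (2/5)·9 + (3/5)·3 = 27/5.

v = 27/5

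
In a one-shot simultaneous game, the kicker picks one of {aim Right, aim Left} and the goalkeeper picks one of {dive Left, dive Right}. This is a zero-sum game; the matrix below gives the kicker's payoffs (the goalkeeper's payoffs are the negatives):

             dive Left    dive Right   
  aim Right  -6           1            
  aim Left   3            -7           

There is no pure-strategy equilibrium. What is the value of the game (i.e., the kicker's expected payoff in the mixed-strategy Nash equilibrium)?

For the kicker to be willing to mix, the kicker must be indifferent between aim Right and aim Left, which pins down the goalkeeper's mix.
  the kicker's payoff to aim Right: q·(-6) + (1−q)·1 = -7q + 1
  the kicker's payoff to aim Left: q·3 + (1−q)·(-7) = 10q - 7
  -7q + 1 = 10q - 7  ⇒  -17q = -8  ⇒  q = 8/17.
The value is the kicker's expected payoff against this mix (using aim Right): (8/17)·(-6) + (9/17)·1 = -39/17.

v = -39/17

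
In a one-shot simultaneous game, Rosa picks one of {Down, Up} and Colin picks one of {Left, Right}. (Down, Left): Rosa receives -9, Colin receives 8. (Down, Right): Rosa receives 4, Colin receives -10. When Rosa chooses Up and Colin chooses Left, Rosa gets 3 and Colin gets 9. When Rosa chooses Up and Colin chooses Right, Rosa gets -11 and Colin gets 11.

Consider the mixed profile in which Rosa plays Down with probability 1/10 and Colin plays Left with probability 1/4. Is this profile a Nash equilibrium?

No

Given Colin's mix q = 1/4, Rosa's payoff from Down is 3/4 but from Up is -15/2. Rosa strictly prefers Down, so Rosa would not mix.
So the proposed profile is not a Nash equilibrium.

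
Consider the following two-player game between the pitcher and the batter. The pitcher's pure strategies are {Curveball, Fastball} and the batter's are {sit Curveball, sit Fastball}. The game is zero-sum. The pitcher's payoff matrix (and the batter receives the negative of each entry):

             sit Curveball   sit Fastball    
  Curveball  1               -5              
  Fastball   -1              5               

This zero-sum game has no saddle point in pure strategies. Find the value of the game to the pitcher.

v = 0

For the pitcher to be willing to mix, the pitcher must be indifferent between Curveball and Fastball, which pins down the batter's mix.
  the pitcher's payoff to Curveball: q·1 + (1−q)·(-5) = 6q - 5
  the pitcher's payoff to Fastball: q·(-1) + (1−q)·5 = -6q + 5
  6q - 5 = -6q + 5  ⇒  12q = 10  ⇒  q = 5/6.
The value is the pitcher's expected payoff against this mix (using Curveball): (5/6)·1 + (1/6)·(-5) = 0.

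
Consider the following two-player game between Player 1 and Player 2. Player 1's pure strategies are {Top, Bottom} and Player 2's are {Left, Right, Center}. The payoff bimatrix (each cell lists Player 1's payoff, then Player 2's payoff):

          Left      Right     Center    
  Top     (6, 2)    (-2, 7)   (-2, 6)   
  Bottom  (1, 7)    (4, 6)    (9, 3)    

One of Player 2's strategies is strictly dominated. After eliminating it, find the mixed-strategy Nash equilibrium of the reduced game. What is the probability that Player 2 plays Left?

q = 6/11

Player 2's strategy Center is strictly dominated by Right: 7 > 6 and 6 > 3. Eliminate Center.
In a mixed equilibrium Player 1 is indifferent between Top and Bottom; this condition fixes q.
  Player 1's expected payoff from Top: q·6 + (1−q)·(-2) = 8q - 2
  Player 1's expected payoff from Bottom: q·1 + (1−q)·4 = -3q + 4
  8q - 2 = -3q + 4  ⇒  11q = 6  ⇒  q = 6/11.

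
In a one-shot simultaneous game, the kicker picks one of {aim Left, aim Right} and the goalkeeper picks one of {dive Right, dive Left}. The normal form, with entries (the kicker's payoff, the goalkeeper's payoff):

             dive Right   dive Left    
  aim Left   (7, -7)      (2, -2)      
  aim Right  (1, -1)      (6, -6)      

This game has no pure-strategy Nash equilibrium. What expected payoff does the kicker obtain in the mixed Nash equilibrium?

For the kicker to be willing to mix, the kicker must be indifferent between aim Left and aim Right, which pins down the goalkeeper's mix.
  the kicker's expected payoff from aim Left: q·7 + (1−q)·2 = 5q + 2
  the kicker's expected payoff from aim Right: q·1 + (1−q)·6 = -5q + 6
  5q + 2 = -5q + 6  ⇒  10q = 4  ⇒  q = 2/5.
At equilibrium the kicker is indifferent across rows, so the kicker's payoff equals the payoff from aim Left: (2/5)·7 + (3/5)·2 = 4.

4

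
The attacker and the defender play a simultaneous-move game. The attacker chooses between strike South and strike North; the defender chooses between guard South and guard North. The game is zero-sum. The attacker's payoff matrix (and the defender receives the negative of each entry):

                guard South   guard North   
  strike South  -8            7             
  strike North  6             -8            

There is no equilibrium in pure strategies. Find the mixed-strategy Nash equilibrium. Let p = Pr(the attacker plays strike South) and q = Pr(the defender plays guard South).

p = 14/29, q = 15/29

The defender's indifference between guard South and guard North determines the attacker's mixing probability p:
  the defender's expected payoff from guard South: p·8 + (1−p)·(-6) = 14p - 6
  the defender's expected payoff from guard North: p·(-7) + (1−p)·8 = -15p + 8
  14p - 6 = -15p + 8  ⇒  29p = 14  ⇒  p = 14/29.
The attacker's indifference between strike South and strike North determines the defender's mixing probability q:
  the attacker's payoff from strike South: q·(-8) + (1−q)·7 = -15q + 7
  the attacker's payoff from strike North: q·6 + (1−q)·(-8) = 14q - 8
  -15q + 7 = 14q - 8  ⇒  -29q = -15  ⇒  q = 15/29.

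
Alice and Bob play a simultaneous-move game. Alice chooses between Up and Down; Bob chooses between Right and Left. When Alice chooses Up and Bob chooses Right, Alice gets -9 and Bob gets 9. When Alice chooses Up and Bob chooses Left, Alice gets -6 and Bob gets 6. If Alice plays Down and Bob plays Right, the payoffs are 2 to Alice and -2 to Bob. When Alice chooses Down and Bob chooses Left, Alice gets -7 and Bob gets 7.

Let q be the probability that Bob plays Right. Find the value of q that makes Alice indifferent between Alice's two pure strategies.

q = 1/12

For Alice to be willing to mix, Alice must be indifferent between Up and Down, which pins down Bob's mix.
  Alice's expected payoff from Up: q·(-9) + (1−q)·(-6) = -3q - 6
  Alice's expected payoff from Down: q·2 + (1−q)·(-7) = 9q - 7
  -3q - 6 = 9q - 7  ⇒  -12q = -1  ⇒  q = 1/12.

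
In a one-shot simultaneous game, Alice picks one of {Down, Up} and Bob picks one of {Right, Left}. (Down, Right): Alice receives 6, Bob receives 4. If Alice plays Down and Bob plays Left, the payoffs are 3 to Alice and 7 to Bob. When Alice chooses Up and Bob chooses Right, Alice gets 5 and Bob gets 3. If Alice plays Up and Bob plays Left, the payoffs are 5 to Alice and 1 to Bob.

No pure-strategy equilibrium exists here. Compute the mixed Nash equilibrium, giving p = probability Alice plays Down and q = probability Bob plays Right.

p = 2/5, q = 2/3

Set Bob's expected payoff from Right equal to that from Left:
  Bob's payoff from Right: p·4 + (1−p)·3 = p + 3
  Bob's payoff from Left: p·7 + (1−p)·1 = 6p + 1
  p + 3 = 6p + 1  ⇒  -5p = -2  ⇒  p = 2/5.
For Alice to be willing to mix, Alice must be indifferent between Down and Up, which pins down Bob's mix.
  Alice's payoff to Down: q·6 + (1−q)·3 = 3q + 3
  Alice's payoff to Up: q·5 + (1−q)·5 = 5
  3q + 3 = 5  ⇒  3q = 2  ⇒  q = 2/3.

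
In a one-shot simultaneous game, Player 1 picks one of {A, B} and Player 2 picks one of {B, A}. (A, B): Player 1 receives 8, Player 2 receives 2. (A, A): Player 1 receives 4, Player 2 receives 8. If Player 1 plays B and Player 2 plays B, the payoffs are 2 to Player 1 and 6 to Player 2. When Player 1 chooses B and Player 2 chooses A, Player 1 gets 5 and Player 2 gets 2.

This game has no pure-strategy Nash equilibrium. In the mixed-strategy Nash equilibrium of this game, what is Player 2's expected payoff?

In a mixed equilibrium Player 2 is indifferent between B and A; this condition fixes p.
  Player 2's payoff to B: p·2 + (1−p)·6 = -4p + 6
  Player 2's payoff to A: p·8 + (1−p)·2 = 6p + 2
  -4p + 6 = 6p + 2  ⇒  -10p = -4  ⇒  p = 2/5.
At equilibrium Player 2 is indifferent across columns, so Player 2's payoff equals the payoff from B: (2/5)·2 + (3/5)·6 = 22/5.

22/5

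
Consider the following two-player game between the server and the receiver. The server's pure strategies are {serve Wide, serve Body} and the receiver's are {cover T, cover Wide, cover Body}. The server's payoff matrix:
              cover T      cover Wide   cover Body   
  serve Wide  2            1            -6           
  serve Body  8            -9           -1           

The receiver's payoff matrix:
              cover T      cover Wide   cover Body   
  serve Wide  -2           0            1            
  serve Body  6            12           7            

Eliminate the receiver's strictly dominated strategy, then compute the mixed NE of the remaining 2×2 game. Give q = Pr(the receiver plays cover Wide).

q = 1/3

The receiver's strategy cover T is strictly dominated by cover Body: 1 > -2 and 7 > 6. Eliminate cover T.
In a mixed equilibrium the server is indifferent between serve Wide and serve Body; this condition fixes q.
  the server's payoff from serve Wide: q·1 + (1−q)·(-6) = 7q - 6
  the server's payoff from serve Body: q·(-9) + (1−q)·(-1) = -8q - 1
  7q - 6 = -8q - 1  ⇒  15q = 5  ⇒  q = 1/3.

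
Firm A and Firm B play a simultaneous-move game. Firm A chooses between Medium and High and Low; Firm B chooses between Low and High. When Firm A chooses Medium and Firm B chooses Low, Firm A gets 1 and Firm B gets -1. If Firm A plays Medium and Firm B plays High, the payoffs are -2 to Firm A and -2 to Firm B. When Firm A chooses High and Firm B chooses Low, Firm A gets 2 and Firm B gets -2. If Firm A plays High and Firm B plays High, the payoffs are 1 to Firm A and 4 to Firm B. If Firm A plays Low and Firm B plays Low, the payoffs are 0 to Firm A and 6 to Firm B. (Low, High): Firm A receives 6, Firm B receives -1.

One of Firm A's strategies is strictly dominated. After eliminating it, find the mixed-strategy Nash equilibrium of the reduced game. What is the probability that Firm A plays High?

p = 7/13

Firm A's strategy Medium is strictly dominated by High: 2 > 1 and 1 > -2. Eliminate Medium.
Set Firm B's expected payoff from Low equal to that from High:
  Firm B's payoff to Low: p·(-2) + (1−p)·6 = -8p + 6
  Firm B's payoff to High: p·4 + (1−p)·(-1) = 5p - 1
  -8p + 6 = 5p - 1  ⇒  -13p = -7  ⇒  p = 7/13.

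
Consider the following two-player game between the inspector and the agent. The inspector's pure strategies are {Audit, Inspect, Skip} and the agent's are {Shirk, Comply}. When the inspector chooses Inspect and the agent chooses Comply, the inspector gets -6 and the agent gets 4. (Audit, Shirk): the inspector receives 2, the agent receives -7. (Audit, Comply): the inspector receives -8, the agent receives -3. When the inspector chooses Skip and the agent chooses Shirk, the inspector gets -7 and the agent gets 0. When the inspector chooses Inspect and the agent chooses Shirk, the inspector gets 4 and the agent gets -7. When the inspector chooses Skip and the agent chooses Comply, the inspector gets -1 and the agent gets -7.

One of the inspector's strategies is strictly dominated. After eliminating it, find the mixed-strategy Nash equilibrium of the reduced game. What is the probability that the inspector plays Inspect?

The inspector's strategy Audit is strictly dominated by Inspect: 4 > 2 and -6 > -8. Eliminate Audit.
In a mixed equilibrium the agent is indifferent between Shirk and Comply; this condition fixes p.
  the agent's payoff from Shirk: p·(-7) + (1−p)·0 = -7p
  the agent's payoff from Comply: p·4 + (1−p)·(-7) = 11p - 7
  -7p = 11p - 7  ⇒  -18p = -7  ⇒  p = 7/18.

p = 7/18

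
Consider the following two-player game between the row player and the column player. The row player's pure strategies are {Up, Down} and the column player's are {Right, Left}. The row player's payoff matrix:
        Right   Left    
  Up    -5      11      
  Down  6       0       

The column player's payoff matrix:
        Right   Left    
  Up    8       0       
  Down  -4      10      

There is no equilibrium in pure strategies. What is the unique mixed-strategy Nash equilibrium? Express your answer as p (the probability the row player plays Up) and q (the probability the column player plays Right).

The column player's indifference between Right and Left determines the row player's mixing probability p:
  the column player's expected payoff from Right: p·8 + (1−p)·(-4) = 12p - 4
  the column player's expected payoff from Left: p·0 + (1−p)·10 = -10p + 10
  12p - 4 = -10p + 10  ⇒  22p = 14  ⇒  p = 7/11.
For the row player to be willing to mix, the row player must be indifferent between Up and Down, which pins down the column player's mix.
  the row player's payoff from Up: q·(-5) + (1−q)·11 = -16q + 11
  the row player's payoff from Down: q·6 + (1−q)·0 = 6q
  -16q + 11 = 6q  ⇒  -22q = -11  ⇒  q = 1/2.

p = 7/11, q = 1/2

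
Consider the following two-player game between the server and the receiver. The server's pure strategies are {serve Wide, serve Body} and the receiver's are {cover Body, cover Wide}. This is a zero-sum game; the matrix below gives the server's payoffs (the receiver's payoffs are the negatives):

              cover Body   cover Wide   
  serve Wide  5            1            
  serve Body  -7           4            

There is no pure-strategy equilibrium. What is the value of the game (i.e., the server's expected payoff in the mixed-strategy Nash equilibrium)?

For the server to be willing to mix, the server must be indifferent between serve Wide and serve Body, which pins down the receiver's mix.
  the server's expected payoff from serve Wide: q·5 + (1−q)·1 = 4q + 1
  the server's expected payoff from serve Body: q·(-7) + (1−q)·4 = -11q + 4
  4q + 1 = -11q + 4  ⇒  15q = 3  ⇒  q = 1/5.
The value is the server's expected payoff against this mix (using serve Wide): (1/5)·5 + (4/5)·1 = 9/5.

v = 9/5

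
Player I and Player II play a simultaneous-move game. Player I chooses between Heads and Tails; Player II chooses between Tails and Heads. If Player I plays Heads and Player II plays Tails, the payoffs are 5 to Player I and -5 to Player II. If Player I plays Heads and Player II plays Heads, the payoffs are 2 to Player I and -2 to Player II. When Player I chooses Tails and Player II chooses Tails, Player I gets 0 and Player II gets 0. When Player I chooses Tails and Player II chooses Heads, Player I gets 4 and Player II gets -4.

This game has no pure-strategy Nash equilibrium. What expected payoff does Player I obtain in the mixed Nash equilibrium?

20/7

Set Player I's expected payoff from Heads equal to that from Tails:
  Player I's expected payoff from Heads: q·5 + (1−q)·2 = 3q + 2
  Player I's expected payoff from Tails: q·0 + (1−q)·4 = -4q + 4
  3q + 2 = -4q + 4  ⇒  7q = 2  ⇒  q = 2/7.
At equilibrium Player I is indifferent across rows, so Player I's payoff equals the payoff from Heads: (2/7)·5 + (5/7)·2 = 20/7.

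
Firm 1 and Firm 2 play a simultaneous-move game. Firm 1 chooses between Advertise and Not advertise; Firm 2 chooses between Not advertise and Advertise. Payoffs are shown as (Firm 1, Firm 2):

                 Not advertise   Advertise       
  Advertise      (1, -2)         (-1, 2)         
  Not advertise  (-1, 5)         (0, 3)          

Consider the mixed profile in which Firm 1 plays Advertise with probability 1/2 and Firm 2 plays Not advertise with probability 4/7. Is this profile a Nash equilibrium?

No

Given Firm 1's mix p = 1/2, Firm 2's payoff from Not advertise is 3/2 but from Advertise is 5/2. Firm 2 strictly prefers Advertise, so Firm 2 would not mix.
So the proposed profile is not a Nash equilibrium.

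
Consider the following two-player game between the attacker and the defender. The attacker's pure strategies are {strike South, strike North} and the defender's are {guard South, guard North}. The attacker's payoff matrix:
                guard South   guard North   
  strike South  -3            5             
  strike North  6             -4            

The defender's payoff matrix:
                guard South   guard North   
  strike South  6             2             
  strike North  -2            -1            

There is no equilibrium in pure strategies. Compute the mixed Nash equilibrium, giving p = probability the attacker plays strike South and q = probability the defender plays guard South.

The attacker's mix must leave the defender indifferent between guard South and guard North.
  the defender's payoff to guard South: p·6 + (1−p)·(-2) = 8p - 2
  the defender's payoff to guard North: p·2 + (1−p)·(-1) = 3p - 1
  8p - 2 = 3p - 1  ⇒  5p = 1  ⇒  p = 1/5.
Set the attacker's expected payoff from strike South equal to that from strike North:
  the attacker's expected payoff from strike South: q·(-3) + (1−q)·5 = -8q + 5
  the attacker's expected payoff from strike North: q·6 + (1−q)·(-4) = 10q - 4
  -8q + 5 = 10q - 4  ⇒  -18q = -9  ⇒  q = 1/2.

p = 1/5, q = 1/2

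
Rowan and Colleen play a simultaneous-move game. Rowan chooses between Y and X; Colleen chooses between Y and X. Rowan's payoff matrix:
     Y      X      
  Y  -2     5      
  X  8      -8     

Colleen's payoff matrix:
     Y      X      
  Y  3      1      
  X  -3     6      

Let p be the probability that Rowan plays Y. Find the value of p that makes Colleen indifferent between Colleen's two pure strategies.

Colleen's indifference between Y and X determines Rowan's mixing probability p:
  Colleen's payoff to Y: p·3 + (1−p)·(-3) = 6p - 3
  Colleen's payoff to X: p·1 + (1−p)·6 = -5p + 6
  6p - 3 = -5p + 6  ⇒  11p = 9  ⇒  p = 9/11.

p = 9/11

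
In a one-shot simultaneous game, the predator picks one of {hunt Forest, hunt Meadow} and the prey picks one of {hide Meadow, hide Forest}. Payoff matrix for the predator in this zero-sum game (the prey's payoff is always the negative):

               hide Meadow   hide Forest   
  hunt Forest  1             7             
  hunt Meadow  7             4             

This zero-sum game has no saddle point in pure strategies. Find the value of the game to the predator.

v = 5

For the predator to be willing to mix, the predator must be indifferent between hunt Forest and hunt Meadow, which pins down the prey's mix.
  the predator's payoff from hunt Forest: q·1 + (1−q)·7 = -6q + 7
  the predator's payoff from hunt Meadow: q·7 + (1−q)·4 = 3q + 4
  -6q + 7 = 3q + 4  ⇒  -9q = -3  ⇒  q = 1/3.
The value is the predator's expected payoff against this mix (using hunt Forest): (1/3)·1 + (2/3)·7 = 5.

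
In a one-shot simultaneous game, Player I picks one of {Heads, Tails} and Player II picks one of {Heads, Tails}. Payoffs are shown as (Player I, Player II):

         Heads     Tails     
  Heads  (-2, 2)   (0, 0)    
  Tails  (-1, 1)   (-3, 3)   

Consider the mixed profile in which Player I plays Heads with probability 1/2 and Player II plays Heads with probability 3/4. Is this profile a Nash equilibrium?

Yes

Check Player II's indifference given Player I's mix p = 1/2:
  payoff from Heads = 3/2; payoff from Tails = 3/2 — equal.
Check Player I's indifference given Player II's mix q = 3/4:
  payoff from Heads = -3/2; payoff from Tails = -3/2 — equal.
Both players are indifferent, so neither can profitably deviate.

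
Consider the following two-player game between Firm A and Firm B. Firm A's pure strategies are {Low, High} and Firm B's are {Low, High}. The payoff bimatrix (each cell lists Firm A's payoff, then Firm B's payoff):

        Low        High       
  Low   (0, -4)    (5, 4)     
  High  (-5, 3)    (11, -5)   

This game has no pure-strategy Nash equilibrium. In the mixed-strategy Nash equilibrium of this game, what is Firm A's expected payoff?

25/11

Firm B's mix must leave Firm A indifferent between Low and High.
  Firm A's payoff from Low: q·0 + (1−q)·5 = -5q + 5
  Firm A's payoff from High: q·(-5) + (1−q)·11 = -16q + 11
  -5q + 5 = -16q + 11  ⇒  11q = 6  ⇒  q = 6/11.
At equilibrium Firm A is indifferent across rows, so Firm A's payoff equals the payoff from Low: (6/11)·0 + (5/11)·5 = 25/11.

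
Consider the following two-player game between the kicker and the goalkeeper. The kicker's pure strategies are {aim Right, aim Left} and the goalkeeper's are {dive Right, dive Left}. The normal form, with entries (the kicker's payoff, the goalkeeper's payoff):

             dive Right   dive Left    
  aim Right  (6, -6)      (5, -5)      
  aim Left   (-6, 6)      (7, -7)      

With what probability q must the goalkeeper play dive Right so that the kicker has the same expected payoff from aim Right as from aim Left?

The goalkeeper's mix must leave the kicker indifferent between aim Right and aim Left.
  the kicker's payoff from aim Right: q·6 + (1−q)·5 = q + 5
  the kicker's payoff from aim Left: q·(-6) + (1−q)·7 = -13q + 7
  q + 5 = -13q + 7  ⇒  14q = 2  ⇒  q = 1/7.

q = 1/7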